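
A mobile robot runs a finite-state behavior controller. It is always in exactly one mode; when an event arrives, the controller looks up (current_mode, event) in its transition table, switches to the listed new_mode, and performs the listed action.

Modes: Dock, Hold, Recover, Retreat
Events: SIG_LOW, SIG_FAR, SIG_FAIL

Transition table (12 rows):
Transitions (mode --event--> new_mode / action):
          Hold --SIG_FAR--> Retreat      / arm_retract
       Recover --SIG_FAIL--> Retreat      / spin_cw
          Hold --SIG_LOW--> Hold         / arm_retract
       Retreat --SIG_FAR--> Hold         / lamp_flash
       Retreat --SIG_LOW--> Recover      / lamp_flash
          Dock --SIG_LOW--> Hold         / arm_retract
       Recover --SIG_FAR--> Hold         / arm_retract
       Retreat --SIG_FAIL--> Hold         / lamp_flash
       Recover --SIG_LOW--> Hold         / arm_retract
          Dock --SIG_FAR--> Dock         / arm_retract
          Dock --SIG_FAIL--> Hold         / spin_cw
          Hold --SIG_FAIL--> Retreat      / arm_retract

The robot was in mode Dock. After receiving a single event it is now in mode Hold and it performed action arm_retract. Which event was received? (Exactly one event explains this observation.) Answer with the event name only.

SIG_LOW

try SIG_LOW: (Dock, SIG_LOW) → (Hold, arm_retract)  ← matches
try SIG_FAR: (Dock, SIG_FAR) → (Dock, arm_retract)
try SIG_FAIL: (Dock, SIG_FAIL) → (Hold, spin_cw)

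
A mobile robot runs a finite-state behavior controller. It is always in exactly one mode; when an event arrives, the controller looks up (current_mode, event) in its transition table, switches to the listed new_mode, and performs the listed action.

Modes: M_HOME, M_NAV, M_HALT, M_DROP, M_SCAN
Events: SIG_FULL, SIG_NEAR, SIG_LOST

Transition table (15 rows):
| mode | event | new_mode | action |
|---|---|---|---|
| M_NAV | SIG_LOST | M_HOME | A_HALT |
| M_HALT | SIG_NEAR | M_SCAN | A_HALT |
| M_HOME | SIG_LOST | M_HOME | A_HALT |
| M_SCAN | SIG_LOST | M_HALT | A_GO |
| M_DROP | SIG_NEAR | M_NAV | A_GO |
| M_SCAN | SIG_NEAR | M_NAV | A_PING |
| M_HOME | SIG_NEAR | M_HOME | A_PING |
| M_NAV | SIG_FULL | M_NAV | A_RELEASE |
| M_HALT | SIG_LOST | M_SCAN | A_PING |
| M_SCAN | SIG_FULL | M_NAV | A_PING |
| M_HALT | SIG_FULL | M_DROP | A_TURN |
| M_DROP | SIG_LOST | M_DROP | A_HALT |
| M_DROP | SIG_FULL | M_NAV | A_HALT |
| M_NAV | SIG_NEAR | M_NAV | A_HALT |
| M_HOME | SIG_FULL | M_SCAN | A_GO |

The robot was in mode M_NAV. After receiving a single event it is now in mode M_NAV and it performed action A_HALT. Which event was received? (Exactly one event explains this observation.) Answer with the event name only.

SIG_NEAR

try SIG_FULL: (M_NAV, SIG_FULL) → (M_NAV, A_RELEASE)
try SIG_NEAR: (M_NAV, SIG_NEAR) → (M_NAV, A_HALT)  ← matches
try SIG_LOST: (M_NAV, SIG_LOST) → (M_HOME, A_HALT)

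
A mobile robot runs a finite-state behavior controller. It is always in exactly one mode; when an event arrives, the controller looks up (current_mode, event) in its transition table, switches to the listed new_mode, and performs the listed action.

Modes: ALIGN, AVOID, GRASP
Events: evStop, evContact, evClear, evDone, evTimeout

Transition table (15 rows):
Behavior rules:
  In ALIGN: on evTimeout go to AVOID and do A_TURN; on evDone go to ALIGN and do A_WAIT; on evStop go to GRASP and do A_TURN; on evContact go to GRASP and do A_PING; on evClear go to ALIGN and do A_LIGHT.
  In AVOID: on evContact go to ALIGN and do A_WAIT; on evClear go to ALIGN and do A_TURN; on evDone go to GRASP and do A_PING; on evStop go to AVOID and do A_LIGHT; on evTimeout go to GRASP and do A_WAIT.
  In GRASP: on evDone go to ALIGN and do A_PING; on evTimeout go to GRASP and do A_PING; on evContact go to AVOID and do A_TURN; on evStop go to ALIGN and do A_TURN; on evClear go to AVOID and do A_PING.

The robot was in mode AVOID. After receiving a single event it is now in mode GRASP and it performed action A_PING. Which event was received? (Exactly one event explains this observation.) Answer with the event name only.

try evStop: (AVOID, evStop) → (AVOID, A_LIGHT)
try evContact: (AVOID, evContact) → (ALIGN, A_WAIT)
try evClear: (AVOID, evClear) → (ALIGN, A_TURN)
try evDone: (AVOID, evDone) → (GRASP, A_PING)  ← matches
try evTimeout: (AVOID, evTimeout) → (GRASP, A_WAIT)

evDone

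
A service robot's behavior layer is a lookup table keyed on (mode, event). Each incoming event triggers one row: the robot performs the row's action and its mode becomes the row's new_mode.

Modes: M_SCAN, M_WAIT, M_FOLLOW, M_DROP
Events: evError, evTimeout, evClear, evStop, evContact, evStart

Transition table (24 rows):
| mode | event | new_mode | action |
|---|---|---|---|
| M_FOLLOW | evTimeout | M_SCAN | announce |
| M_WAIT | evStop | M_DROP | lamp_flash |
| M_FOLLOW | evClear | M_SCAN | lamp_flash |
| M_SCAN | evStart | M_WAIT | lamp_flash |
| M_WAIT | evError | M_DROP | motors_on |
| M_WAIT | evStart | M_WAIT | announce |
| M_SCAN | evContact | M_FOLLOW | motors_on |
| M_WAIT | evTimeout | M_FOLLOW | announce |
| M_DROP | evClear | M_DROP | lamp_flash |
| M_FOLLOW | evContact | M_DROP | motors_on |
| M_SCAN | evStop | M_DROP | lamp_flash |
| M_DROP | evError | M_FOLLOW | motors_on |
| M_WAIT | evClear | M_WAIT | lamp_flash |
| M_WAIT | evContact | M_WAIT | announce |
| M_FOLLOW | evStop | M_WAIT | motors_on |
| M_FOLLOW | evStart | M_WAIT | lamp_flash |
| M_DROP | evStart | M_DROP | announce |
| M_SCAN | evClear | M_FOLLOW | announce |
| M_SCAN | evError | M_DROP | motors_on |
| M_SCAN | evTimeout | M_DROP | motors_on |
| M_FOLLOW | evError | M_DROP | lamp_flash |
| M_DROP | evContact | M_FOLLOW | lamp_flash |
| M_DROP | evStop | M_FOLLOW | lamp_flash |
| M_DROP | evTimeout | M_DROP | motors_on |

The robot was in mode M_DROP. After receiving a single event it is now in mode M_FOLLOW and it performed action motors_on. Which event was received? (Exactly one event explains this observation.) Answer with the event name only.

evError

try evError: (M_DROP, evError) → (M_FOLLOW, motors_on)  ← matches
try evTimeout: (M_DROP, evTimeout) → (M_DROP, motors_on)
try evClear: (M_DROP, evClear) → (M_DROP, lamp_flash)
try evStop: (M_DROP, evStop) → (M_FOLLOW, lamp_flash)
try evContact: (M_DROP, evContact) → (M_FOLLOW, lamp_flash)
try evStart: (M_DROP, evStart) → (M_DROP, announce)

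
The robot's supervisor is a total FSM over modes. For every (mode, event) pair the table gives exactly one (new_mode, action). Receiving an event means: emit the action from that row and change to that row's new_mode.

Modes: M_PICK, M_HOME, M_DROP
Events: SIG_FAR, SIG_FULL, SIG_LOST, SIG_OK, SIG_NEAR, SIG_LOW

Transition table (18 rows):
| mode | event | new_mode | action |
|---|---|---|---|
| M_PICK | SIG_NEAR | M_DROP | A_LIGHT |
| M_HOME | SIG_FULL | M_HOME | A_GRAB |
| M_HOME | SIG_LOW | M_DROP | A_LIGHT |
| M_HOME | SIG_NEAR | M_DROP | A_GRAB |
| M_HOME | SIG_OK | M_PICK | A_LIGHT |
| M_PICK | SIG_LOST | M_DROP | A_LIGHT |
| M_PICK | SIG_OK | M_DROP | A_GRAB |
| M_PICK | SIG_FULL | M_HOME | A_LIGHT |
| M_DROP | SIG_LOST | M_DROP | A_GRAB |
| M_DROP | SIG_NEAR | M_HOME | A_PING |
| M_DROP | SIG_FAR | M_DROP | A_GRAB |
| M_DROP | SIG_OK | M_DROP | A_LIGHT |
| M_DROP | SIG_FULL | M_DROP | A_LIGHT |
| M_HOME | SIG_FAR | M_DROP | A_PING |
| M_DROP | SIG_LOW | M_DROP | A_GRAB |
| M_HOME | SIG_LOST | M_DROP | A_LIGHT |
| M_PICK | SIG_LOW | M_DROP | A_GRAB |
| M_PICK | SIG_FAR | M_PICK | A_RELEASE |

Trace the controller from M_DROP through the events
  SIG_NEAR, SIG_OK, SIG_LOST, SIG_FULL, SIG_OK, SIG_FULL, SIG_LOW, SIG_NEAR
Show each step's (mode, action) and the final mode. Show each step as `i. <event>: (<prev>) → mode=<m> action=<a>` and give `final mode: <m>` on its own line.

final mode: M_HOME

1. SIG_NEAR: (M_DROP) → mode=M_HOME action=A_PING
2. SIG_OK: (M_HOME) → mode=M_PICK action=A_LIGHT
3. SIG_LOST: (M_PICK) → mode=M_DROP action=A_LIGHT
4. SIG_FULL: (M_DROP) → mode=M_DROP action=A_LIGHT
5. SIG_OK: (M_DROP) → mode=M_DROP action=A_LIGHT
6. SIG_FULL: (M_DROP) → mode=M_DROP action=A_LIGHT
7. SIG_LOW: (M_DROP) → mode=M_DROP action=A_GRAB
8. SIG_NEAR: (M_DROP) → mode=M_HOME action=A_PING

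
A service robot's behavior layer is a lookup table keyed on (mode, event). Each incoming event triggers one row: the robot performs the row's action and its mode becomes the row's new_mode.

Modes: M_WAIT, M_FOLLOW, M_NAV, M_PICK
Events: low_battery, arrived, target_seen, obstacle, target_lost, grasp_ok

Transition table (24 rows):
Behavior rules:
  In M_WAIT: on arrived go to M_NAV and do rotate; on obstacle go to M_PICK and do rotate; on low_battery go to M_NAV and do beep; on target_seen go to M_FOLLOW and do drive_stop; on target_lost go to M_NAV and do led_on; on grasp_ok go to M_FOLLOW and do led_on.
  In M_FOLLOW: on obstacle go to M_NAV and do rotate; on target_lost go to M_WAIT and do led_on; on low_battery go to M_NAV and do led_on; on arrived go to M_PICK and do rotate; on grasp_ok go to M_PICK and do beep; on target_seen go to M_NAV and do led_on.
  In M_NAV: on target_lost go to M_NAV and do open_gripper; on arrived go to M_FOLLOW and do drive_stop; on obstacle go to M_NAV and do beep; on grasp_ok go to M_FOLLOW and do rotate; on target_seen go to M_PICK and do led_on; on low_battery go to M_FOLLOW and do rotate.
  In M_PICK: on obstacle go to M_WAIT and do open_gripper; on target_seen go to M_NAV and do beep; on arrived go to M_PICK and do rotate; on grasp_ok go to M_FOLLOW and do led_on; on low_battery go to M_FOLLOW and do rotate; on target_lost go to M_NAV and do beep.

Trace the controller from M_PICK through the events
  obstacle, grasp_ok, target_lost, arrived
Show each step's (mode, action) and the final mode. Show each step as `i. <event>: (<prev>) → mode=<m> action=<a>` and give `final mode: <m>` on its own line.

final mode: M_NAV

1. obstacle: (M_PICK) → mode=M_WAIT action=open_gripper
2. grasp_ok: (M_WAIT) → mode=M_FOLLOW action=led_on
3. target_lost: (M_FOLLOW) → mode=M_WAIT action=led_on
4. arrived: (M_WAIT) → mode=M_NAV action=rotate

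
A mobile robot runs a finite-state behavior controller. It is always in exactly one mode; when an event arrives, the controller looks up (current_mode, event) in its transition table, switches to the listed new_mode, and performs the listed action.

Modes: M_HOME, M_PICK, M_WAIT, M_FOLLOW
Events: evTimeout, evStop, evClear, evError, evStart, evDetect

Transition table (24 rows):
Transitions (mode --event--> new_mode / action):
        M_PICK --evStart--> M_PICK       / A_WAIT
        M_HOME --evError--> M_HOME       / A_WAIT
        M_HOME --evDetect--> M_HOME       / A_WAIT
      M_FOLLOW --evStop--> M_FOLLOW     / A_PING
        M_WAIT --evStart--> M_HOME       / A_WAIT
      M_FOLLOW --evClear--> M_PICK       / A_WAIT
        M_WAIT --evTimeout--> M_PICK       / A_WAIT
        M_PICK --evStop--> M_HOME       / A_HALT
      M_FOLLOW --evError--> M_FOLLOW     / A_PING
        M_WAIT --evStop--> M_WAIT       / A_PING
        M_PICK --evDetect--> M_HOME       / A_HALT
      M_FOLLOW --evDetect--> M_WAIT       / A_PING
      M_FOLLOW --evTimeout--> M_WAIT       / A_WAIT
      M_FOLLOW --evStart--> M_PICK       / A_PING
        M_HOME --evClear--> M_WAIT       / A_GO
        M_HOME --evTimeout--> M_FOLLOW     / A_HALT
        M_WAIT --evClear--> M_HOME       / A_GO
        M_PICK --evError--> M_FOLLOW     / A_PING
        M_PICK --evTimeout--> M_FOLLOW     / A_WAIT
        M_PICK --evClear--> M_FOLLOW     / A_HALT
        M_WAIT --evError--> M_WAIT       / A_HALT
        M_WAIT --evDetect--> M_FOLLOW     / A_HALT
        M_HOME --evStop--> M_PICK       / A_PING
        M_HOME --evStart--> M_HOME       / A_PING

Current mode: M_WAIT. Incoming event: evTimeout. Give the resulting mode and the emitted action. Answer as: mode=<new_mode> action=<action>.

mode=M_PICK action=A_WAIT

current mode = M_WAIT; filter table to that mode:
  (M_WAIT, evStart) → (M_HOME, A_WAIT)
  (M_WAIT, evTimeout) → (M_PICK, A_WAIT)  ← event matches
  (M_WAIT, evStop) → (M_WAIT, A_PING)
  (M_WAIT, evClear) → (M_HOME, A_GO)
  (M_WAIT, evError) → (M_WAIT, A_HALT)
  (M_WAIT, evDetect) → (M_FOLLOW, A_HALT)
event = evTimeout selects (M_PICK, A_WAIT)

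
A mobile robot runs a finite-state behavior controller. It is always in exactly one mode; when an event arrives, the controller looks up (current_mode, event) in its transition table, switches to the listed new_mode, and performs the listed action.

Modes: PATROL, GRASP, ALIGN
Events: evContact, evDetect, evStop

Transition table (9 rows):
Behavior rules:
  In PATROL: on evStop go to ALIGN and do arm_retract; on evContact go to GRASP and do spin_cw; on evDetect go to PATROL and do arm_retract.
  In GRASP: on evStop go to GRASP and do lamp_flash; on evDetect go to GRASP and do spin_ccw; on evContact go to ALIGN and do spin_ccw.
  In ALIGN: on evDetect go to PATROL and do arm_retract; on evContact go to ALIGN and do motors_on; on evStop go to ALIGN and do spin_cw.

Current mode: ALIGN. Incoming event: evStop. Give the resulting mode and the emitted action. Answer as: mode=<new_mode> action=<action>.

mode=ALIGN action=spin_cw

current mode = ALIGN; filter table to that mode:
  (ALIGN, evDetect) → (PATROL, arm_retract)
  (ALIGN, evContact) → (ALIGN, motors_on)
  (ALIGN, evStop) → (ALIGN, spin_cw)  ← event matches
event = evStop selects (ALIGN, spin_cw)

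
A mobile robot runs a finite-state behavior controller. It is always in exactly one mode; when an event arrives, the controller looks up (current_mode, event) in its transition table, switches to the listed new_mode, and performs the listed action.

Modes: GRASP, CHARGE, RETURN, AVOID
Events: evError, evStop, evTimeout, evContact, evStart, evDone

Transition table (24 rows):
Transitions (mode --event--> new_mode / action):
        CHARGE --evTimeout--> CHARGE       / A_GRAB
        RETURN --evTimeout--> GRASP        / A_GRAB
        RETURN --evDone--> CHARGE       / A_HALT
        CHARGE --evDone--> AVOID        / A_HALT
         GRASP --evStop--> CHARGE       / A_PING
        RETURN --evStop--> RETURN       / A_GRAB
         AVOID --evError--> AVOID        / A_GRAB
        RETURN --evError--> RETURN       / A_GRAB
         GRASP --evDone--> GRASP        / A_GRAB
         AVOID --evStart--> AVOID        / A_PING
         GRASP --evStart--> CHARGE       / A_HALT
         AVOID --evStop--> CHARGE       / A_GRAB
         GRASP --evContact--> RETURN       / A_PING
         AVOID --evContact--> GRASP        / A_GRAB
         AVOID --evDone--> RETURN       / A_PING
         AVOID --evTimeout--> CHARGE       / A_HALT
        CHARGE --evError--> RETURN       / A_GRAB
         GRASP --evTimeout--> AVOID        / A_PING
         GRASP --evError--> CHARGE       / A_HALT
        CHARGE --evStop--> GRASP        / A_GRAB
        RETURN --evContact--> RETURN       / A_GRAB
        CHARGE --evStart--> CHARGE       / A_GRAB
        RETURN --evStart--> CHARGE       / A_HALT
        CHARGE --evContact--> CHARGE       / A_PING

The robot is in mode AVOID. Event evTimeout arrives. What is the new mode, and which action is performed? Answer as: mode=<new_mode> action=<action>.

current mode = AVOID; filter table to that mode:
  (AVOID, evError) → (AVOID, A_GRAB)
  (AVOID, evStart) → (AVOID, A_PING)
  (AVOID, evStop) → (CHARGE, A_GRAB)
  (AVOID, evContact) → (GRASP, A_GRAB)
  (AVOID, evDone) → (RETURN, A_PING)
  (AVOID, evTimeout) → (CHARGE, A_HALT)  ← event matches
event = evTimeout selects (CHARGE, A_HALT)

mode=CHARGE action=A_HALT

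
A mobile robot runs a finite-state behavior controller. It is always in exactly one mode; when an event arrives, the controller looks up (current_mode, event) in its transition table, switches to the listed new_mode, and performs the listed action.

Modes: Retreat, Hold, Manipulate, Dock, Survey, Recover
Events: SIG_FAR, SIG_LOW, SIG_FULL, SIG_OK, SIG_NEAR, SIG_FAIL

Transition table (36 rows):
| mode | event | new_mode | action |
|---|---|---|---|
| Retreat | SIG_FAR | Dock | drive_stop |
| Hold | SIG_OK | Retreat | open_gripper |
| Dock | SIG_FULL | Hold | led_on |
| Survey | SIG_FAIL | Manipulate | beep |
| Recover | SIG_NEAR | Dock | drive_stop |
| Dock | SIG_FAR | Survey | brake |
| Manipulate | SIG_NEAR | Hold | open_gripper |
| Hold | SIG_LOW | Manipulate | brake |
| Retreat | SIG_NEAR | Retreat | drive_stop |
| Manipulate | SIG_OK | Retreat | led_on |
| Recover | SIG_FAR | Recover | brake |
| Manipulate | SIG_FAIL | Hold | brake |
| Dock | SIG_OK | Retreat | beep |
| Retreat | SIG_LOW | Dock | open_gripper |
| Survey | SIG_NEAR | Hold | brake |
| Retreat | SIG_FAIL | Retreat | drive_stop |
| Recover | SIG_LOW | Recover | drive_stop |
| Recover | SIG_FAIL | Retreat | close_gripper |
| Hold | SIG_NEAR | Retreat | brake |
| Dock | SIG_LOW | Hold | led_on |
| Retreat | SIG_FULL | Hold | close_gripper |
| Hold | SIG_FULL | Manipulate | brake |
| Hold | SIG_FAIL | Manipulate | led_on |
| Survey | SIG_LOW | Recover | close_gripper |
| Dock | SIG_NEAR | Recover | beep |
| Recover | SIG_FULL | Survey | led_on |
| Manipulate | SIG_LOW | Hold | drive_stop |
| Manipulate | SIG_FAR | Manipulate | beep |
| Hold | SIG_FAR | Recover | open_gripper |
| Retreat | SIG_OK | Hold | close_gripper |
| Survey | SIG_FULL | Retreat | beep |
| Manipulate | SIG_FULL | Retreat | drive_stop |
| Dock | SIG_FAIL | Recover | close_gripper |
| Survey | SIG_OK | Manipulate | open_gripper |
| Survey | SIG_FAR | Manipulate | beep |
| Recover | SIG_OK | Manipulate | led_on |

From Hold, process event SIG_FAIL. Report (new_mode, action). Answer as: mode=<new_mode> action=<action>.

mode=Manipulate action=led_on

current mode = Hold; filter table to that mode:
  (Hold, SIG_OK) → (Retreat, open_gripper)
  (Hold, SIG_LOW) → (Manipulate, brake)
  (Hold, SIG_NEAR) → (Retreat, brake)
  (Hold, SIG_FULL) → (Manipulate, brake)
  (Hold, SIG_FAIL) → (Manipulate, led_on)  ← event matches
  (Hold, SIG_FAR) → (Recover, open_gripper)
event = SIG_FAIL selects (Manipulate, led_on)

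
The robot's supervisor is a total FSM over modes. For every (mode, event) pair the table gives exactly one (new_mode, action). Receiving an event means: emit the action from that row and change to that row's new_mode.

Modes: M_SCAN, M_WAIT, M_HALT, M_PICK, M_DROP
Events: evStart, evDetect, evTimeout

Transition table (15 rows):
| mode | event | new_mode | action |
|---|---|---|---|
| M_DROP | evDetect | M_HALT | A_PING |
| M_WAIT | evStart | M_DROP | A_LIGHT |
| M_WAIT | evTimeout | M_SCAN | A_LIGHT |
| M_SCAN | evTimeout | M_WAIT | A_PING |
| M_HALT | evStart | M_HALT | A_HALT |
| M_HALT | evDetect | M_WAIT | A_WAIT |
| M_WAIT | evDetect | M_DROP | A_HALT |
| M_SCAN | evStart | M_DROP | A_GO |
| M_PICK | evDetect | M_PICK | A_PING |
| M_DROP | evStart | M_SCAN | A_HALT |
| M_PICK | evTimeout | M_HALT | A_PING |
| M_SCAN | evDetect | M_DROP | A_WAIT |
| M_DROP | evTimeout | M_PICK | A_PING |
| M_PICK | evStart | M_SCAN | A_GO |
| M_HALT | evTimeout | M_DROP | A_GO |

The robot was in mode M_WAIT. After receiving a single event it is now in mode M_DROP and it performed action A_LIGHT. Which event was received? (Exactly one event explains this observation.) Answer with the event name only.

evStart

try evStart: (M_WAIT, evStart) → (M_DROP, A_LIGHT)  ← matches
try evDetect: (M_WAIT, evDetect) → (M_DROP, A_HALT)
try evTimeout: (M_WAIT, evTimeout) → (M_SCAN, A_LIGHT)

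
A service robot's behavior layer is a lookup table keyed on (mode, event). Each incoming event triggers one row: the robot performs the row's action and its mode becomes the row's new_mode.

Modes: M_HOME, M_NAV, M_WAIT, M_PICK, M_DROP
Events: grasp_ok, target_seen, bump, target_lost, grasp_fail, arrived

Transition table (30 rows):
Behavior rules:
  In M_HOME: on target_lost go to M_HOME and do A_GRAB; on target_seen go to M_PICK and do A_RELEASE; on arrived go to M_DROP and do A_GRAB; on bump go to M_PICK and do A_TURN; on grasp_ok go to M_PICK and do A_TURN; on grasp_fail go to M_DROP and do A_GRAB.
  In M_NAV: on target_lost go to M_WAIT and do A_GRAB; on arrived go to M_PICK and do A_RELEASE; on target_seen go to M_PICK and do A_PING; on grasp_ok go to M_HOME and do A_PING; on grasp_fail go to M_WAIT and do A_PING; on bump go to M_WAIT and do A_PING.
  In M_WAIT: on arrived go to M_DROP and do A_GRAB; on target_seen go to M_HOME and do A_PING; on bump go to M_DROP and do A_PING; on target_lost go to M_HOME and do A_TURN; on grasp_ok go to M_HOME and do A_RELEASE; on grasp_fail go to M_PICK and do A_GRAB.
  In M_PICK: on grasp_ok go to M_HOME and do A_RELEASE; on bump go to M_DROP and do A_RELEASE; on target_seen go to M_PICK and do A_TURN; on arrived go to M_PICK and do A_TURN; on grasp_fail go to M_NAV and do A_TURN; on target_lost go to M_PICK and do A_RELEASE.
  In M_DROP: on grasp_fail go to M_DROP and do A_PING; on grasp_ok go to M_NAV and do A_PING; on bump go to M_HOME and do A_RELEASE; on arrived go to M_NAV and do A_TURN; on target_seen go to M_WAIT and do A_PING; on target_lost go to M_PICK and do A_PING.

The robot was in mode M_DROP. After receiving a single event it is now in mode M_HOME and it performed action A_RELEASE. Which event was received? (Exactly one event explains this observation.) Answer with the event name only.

try grasp_ok: (M_DROP, grasp_ok) → (M_NAV, A_PING)
try target_seen: (M_DROP, target_seen) → (M_WAIT, A_PING)
try bump: (M_DROP, bump) → (M_HOME, A_RELEASE)  ← matches
try target_lost: (M_DROP, target_lost) → (M_PICK, A_PING)
try grasp_fail: (M_DROP, grasp_fail) → (M_DROP, A_PING)
try arrived: (M_DROP, arrived) → (M_NAV, A_TURN)

bump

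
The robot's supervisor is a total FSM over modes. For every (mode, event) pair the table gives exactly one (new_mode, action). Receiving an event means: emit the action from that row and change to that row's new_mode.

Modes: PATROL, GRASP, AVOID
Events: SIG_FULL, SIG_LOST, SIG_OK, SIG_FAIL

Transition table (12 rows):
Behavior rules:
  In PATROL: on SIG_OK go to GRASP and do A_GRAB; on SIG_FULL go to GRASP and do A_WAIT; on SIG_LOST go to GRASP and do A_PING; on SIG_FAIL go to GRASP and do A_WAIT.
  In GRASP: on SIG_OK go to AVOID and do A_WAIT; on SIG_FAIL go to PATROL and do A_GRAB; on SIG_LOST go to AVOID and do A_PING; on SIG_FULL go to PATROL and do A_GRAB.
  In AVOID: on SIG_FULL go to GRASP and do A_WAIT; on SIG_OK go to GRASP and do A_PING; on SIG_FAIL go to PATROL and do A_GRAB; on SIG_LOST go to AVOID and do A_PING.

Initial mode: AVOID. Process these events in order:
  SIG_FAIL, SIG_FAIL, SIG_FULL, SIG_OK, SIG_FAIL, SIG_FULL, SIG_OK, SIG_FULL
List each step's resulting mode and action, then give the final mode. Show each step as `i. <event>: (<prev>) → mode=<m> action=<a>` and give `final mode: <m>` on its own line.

final mode: GRASP

1. SIG_FAIL: (AVOID) → mode=PATROL action=A_GRAB
2. SIG_FAIL: (PATROL) → mode=GRASP action=A_WAIT
3. SIG_FULL: (GRASP) → mode=PATROL action=A_GRAB
4. SIG_OK: (PATROL) → mode=GRASP action=A_GRAB
5. SIG_FAIL: (GRASP) → mode=PATROL action=A_GRAB
6. SIG_FULL: (PATROL) → mode=GRASP action=A_WAIT
7. SIG_OK: (GRASP) → mode=AVOID action=A_WAIT
8. SIG_FULL: (AVOID) → mode=GRASP action=A_WAIT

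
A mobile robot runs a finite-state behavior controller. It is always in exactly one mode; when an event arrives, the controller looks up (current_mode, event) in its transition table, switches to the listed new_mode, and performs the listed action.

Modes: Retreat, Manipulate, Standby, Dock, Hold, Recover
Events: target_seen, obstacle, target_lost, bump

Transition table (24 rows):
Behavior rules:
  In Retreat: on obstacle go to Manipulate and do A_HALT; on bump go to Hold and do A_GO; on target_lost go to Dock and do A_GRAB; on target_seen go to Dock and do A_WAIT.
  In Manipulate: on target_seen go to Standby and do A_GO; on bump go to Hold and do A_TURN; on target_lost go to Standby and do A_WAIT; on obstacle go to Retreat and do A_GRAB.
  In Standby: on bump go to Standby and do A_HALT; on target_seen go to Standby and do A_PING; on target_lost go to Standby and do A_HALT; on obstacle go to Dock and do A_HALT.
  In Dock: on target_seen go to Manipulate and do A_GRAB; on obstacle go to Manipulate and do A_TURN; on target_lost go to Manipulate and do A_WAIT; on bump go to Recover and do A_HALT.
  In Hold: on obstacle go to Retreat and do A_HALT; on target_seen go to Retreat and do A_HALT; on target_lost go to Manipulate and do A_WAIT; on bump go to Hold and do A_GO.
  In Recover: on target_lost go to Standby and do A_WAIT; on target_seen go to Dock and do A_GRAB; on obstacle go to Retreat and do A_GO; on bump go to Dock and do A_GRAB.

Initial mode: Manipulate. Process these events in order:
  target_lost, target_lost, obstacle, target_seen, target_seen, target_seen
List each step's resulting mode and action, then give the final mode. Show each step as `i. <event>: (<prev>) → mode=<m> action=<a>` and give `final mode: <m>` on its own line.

1. target_lost: (Manipulate) → mode=Standby action=A_WAIT
2. target_lost: (Standby) → mode=Standby action=A_HALT
3. obstacle: (Standby) → mode=Dock action=A_HALT
4. target_seen: (Dock) → mode=Manipulate action=A_GRAB
5. target_seen: (Manipulate) → mode=Standby action=A_GO
6. target_seen: (Standby) → mode=Standby action=A_PING

final mode: Standby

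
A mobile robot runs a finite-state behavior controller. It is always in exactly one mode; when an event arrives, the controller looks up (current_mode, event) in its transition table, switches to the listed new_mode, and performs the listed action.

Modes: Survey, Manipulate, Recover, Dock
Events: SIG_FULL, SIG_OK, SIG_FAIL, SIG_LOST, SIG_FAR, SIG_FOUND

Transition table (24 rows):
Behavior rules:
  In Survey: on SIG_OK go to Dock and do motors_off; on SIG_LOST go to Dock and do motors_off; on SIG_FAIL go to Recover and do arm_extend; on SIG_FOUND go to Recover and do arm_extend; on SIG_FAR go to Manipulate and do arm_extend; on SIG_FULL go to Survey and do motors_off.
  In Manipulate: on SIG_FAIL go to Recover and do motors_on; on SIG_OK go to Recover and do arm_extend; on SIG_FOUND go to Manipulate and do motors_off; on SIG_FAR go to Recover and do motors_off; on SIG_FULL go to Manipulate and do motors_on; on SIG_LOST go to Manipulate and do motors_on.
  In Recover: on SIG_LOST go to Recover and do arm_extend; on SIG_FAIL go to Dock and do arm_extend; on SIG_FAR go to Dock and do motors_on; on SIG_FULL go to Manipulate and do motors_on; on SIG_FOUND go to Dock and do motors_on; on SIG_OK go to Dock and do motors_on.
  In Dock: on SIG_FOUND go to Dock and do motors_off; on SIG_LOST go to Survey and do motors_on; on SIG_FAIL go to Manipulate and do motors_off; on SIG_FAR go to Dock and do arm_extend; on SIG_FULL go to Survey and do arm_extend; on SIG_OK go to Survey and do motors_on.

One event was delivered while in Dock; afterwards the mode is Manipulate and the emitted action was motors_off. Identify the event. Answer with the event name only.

try SIG_FULL: (Dock, SIG_FULL) → (Survey, arm_extend)
try SIG_OK: (Dock, SIG_OK) → (Survey, motors_on)
try SIG_FAIL: (Dock, SIG_FAIL) → (Manipulate, motors_off)  ← matches
try SIG_LOST: (Dock, SIG_LOST) → (Survey, motors_on)
try SIG_FAR: (Dock, SIG_FAR) → (Dock, arm_extend)
try SIG_FOUND: (Dock, SIG_FOUND) → (Dock, motors_off)

SIG_FAIL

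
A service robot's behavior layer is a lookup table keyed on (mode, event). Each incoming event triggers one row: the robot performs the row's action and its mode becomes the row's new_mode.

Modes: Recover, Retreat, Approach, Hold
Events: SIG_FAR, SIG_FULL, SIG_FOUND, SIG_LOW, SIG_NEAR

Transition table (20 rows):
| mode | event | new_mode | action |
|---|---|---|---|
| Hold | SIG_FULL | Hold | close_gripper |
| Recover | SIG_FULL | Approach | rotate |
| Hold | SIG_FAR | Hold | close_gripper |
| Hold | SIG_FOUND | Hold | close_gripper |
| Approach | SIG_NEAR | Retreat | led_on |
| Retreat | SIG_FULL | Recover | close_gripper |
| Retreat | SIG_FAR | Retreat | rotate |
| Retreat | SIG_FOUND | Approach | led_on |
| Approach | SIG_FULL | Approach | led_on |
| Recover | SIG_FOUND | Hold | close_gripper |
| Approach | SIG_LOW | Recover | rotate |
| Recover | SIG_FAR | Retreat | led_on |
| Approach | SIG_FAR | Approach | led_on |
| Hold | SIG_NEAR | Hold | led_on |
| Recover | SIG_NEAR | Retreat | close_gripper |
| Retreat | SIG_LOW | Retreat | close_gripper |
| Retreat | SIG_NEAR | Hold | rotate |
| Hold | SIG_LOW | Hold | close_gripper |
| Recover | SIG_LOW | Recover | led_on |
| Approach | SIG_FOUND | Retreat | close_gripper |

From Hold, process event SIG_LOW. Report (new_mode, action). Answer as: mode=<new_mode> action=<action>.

mode=Hold action=close_gripper

current mode = Hold; filter table to that mode:
  (Hold, SIG_FULL) → (Hold, close_gripper)
  (Hold, SIG_FAR) → (Hold, close_gripper)
  (Hold, SIG_FOUND) → (Hold, close_gripper)
  (Hold, SIG_NEAR) → (Hold, led_on)
  (Hold, SIG_LOW) → (Hold, close_gripper)  ← event matches
event = SIG_LOW selects (Hold, close_gripper)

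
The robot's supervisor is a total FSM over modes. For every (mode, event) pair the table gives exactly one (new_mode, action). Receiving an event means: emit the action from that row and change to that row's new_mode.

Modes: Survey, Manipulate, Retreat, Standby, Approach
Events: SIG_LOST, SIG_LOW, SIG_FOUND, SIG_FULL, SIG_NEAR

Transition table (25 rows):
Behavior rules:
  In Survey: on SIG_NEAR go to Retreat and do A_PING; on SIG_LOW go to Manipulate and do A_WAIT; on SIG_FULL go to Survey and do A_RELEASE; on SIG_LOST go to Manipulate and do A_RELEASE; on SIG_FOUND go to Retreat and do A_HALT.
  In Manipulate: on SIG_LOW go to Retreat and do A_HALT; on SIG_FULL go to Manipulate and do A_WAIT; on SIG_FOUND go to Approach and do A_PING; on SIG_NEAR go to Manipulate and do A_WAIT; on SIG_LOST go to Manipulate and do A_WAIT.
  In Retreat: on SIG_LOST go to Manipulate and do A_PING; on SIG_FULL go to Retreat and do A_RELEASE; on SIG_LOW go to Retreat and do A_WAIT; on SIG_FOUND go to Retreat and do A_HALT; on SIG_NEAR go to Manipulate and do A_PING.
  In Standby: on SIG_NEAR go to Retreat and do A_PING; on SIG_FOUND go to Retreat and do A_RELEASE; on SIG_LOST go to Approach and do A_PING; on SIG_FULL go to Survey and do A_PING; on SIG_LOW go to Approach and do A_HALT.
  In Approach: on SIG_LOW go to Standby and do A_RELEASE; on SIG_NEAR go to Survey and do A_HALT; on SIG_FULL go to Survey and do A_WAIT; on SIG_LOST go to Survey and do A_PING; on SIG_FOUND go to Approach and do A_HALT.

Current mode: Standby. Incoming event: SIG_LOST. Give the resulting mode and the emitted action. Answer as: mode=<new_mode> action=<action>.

current mode = Standby; filter table to that mode:
  (Standby, SIG_NEAR) → (Retreat, A_PING)
  (Standby, SIG_FOUND) → (Retreat, A_RELEASE)
  (Standby, SIG_LOST) → (Approach, A_PING)  ← event matches
  (Standby, SIG_FULL) → (Survey, A_PING)
  (Standby, SIG_LOW) → (Approach, A_HALT)
event = SIG_LOST selects (Approach, A_PING)

mode=Approach action=A_PING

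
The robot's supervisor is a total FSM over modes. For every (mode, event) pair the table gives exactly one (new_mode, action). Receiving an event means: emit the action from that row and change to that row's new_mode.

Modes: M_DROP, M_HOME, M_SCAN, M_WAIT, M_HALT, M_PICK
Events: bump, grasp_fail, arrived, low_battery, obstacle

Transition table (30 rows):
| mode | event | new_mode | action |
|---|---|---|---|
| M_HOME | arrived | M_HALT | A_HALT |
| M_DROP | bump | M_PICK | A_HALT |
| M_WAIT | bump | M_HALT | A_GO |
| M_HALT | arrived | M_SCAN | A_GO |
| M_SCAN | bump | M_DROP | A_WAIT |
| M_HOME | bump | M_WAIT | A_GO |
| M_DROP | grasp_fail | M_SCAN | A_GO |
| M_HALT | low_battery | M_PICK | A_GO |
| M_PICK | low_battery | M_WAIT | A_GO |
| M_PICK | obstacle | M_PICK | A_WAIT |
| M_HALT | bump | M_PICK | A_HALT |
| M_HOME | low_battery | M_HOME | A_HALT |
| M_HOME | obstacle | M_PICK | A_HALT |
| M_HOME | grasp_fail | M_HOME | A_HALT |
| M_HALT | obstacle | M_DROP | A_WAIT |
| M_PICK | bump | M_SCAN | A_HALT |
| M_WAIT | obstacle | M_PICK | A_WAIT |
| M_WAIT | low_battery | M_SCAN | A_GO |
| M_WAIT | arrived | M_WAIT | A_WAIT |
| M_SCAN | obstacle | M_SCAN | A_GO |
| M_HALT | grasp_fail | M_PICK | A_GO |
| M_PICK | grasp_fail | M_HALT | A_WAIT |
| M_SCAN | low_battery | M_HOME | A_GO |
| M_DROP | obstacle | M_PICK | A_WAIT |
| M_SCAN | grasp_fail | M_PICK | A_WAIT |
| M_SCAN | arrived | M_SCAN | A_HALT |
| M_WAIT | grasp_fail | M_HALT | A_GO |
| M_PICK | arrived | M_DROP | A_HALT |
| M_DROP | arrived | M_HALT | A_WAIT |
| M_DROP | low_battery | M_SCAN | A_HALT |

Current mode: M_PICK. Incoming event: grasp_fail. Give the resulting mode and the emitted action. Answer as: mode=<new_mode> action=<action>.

current mode = M_PICK; filter table to that mode:
  (M_PICK, low_battery) → (M_WAIT, A_GO)
  (M_PICK, obstacle) → (M_PICK, A_WAIT)
  (M_PICK, bump) → (M_SCAN, A_HALT)
  (M_PICK, grasp_fail) → (M_HALT, A_WAIT)  ← event matches
  (M_PICK, arrived) → (M_DROP, A_HALT)
event = grasp_fail selects (M_HALT, A_WAIT)

mode=M_HALT action=A_WAIT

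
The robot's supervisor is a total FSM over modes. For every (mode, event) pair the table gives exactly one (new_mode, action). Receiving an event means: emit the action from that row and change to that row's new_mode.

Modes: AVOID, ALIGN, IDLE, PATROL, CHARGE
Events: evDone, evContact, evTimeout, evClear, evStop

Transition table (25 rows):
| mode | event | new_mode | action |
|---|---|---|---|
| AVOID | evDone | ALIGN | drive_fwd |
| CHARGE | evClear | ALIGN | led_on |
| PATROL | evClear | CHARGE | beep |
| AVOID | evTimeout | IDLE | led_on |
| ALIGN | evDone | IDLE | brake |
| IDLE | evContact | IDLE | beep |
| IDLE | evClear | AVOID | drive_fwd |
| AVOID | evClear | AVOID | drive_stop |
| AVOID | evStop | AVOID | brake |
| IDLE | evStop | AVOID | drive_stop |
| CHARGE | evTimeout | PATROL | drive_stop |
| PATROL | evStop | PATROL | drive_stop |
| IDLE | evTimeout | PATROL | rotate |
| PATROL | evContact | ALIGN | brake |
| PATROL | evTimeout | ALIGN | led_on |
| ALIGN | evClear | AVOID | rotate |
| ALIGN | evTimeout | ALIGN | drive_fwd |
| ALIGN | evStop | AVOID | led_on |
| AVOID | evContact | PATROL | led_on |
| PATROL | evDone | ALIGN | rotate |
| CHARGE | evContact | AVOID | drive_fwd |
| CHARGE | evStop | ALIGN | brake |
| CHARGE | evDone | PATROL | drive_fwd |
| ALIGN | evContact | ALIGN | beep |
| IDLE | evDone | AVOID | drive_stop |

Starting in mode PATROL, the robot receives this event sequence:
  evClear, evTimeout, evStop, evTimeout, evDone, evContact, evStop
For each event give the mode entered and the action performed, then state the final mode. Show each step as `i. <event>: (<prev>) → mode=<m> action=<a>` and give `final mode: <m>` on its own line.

final mode: AVOID

1. evClear: (PATROL) → mode=CHARGE action=beep
2. evTimeout: (CHARGE) → mode=PATROL action=drive_stop
3. evStop: (PATROL) → mode=PATROL action=drive_stop
4. evTimeout: (PATROL) → mode=ALIGN action=led_on
5. evDone: (ALIGN) → mode=IDLE action=brake
6. evContact: (IDLE) → mode=IDLE action=beep
7. evStop: (IDLE) → mode=AVOID action=drive_stop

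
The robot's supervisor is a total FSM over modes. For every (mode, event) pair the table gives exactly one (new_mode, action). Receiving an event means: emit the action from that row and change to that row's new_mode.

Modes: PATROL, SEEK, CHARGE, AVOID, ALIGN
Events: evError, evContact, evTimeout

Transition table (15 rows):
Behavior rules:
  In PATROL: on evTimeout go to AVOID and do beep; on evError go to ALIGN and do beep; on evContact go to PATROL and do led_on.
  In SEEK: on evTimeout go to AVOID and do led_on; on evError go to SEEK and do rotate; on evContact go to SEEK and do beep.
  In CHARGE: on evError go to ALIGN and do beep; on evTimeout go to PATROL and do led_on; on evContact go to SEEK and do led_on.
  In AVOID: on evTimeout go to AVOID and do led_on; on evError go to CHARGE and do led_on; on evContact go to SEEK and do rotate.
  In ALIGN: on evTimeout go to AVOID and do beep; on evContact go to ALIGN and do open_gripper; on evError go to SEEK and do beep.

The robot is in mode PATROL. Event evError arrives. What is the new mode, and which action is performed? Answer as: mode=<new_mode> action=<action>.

mode=ALIGN action=beep

current mode = PATROL; filter table to that mode:
  (PATROL, evTimeout) → (AVOID, beep)
  (PATROL, evError) → (ALIGN, beep)  ← event matches
  (PATROL, evContact) → (PATROL, led_on)
event = evError selects (ALIGN, beep)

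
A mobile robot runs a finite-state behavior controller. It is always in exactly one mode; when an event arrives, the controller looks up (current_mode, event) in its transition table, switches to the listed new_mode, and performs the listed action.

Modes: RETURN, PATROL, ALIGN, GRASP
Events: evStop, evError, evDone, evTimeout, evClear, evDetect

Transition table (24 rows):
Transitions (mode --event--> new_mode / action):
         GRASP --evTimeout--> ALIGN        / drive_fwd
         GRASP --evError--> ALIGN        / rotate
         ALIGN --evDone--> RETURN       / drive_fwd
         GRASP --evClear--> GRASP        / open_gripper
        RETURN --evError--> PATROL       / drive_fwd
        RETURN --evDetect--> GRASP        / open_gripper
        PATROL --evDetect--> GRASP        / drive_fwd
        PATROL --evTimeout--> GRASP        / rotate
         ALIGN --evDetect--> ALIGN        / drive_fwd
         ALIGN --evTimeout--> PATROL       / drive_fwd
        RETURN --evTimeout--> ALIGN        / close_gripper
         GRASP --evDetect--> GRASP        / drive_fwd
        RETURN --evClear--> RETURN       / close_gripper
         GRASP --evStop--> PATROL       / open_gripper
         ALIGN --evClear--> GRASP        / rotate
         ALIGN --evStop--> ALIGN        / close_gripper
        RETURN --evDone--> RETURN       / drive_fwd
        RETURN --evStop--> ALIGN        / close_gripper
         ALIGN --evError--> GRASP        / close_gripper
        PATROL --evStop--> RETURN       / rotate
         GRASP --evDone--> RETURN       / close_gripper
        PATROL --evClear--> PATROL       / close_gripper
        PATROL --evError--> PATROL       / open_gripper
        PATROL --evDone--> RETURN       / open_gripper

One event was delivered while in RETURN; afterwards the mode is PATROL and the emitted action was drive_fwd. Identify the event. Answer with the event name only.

evError

try evStop: (RETURN, evStop) → (ALIGN, close_gripper)
try evError: (RETURN, evError) → (PATROL, drive_fwd)  ← matches
try evDone: (RETURN, evDone) → (RETURN, drive_fwd)
try evTimeout: (RETURN, evTimeout) → (ALIGN, close_gripper)
try evClear: (RETURN, evClear) → (RETURN, close_gripper)
try evDetect: (RETURN, evDetect) → (GRASP, open_gripper)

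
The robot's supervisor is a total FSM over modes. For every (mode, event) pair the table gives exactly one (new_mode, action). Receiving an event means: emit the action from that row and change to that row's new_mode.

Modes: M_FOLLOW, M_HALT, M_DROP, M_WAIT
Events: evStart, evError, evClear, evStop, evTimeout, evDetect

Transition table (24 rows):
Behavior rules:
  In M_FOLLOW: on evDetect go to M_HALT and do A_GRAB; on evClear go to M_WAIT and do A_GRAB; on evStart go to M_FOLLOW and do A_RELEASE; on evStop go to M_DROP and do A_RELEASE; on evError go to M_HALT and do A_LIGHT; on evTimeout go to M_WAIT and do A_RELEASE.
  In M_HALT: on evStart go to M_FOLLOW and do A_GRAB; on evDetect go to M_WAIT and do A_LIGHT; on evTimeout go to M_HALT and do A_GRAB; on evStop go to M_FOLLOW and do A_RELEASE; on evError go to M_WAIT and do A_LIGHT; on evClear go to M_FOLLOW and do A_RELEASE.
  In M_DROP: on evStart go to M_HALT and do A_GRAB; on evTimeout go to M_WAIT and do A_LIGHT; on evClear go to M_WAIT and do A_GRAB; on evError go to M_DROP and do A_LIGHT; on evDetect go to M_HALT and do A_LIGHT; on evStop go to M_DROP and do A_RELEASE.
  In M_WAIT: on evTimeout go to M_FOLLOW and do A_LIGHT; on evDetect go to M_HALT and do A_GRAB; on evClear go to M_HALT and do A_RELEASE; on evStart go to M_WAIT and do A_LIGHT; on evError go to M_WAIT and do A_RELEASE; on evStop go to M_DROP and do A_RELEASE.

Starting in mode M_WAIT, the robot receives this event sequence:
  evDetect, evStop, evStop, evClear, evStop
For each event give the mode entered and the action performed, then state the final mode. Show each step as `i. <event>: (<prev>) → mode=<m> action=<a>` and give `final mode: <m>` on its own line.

final mode: M_DROP

1. evDetect: (M_WAIT) → mode=M_HALT action=A_GRAB
2. evStop: (M_HALT) → mode=M_FOLLOW action=A_RELEASE
3. evStop: (M_FOLLOW) → mode=M_DROP action=A_RELEASE
4. evClear: (M_DROP) → mode=M_WAIT action=A_GRAB
5. evStop: (M_WAIT) → mode=M_DROP action=A_RELEASE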